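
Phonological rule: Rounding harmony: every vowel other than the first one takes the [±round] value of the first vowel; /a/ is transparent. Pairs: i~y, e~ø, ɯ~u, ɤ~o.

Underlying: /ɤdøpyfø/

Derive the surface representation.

/ø/ harmonizes with /ɤ/ ([-round]) → [e]
/y/ harmonizes with /ɤ/ ([-round]) → [i]
/ø/ harmonizes with /ɤ/ ([-round]) → [e]

[ɤdepife]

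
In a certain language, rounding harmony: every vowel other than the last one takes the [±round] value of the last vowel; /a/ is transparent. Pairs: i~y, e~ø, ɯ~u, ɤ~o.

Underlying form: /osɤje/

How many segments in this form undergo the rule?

/o/ harmonizes with /e/ ([-round]) → [ɤ]
1 segment changes.

1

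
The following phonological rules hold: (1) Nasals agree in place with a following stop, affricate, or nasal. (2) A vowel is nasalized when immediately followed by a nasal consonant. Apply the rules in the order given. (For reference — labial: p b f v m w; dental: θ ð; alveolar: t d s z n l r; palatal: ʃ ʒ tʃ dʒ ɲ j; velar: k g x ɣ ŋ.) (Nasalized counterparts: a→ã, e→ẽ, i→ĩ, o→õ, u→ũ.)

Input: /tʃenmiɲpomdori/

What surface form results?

Rule 1: /n/ before /m/ (labial) → [m]
Rule 1: /ɲ/ before /p/ (labial) → [m]
Rule 1: /m/ before /d/ (alveolar) → [n]
After rule 1: tʃemmimpondori
Rule 2: /e/ before nasal /m/ → [ẽ]
Rule 2: /i/ before nasal /m/ → [ĩ]
Rule 2: /o/ before nasal /n/ → [õ]

[tʃẽmmĩmpõndori]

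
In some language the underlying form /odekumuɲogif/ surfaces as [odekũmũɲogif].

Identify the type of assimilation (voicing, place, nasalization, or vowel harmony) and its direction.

/u/→[ũ] /u/→[ũ].
Each target copies a feature from the following segment, so the direction is regressive.

nasalization, regressive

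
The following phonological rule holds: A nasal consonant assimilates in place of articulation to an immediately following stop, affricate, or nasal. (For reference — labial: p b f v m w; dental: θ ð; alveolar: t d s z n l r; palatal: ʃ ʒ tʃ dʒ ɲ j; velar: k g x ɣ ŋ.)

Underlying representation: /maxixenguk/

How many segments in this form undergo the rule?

1

/n/ before /g/ (velar) → [ŋ]
1 segment changes.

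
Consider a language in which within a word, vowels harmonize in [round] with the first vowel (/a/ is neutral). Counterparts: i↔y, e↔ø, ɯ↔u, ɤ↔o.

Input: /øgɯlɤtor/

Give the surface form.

/ɯ/ harmonizes with /ø/ ([+round]) → [u]
/ɤ/ harmonizes with /ø/ ([+round]) → [o]

[øgulotor]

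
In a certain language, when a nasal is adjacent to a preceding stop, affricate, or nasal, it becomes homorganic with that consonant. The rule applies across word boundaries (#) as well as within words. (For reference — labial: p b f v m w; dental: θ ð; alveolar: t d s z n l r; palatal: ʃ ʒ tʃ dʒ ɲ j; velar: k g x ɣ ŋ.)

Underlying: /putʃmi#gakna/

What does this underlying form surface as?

[putʃɲi#gakŋa]

/m/ after /tʃ/ (palatal) → [ɲ]
/n/ after /k/ (velar) → [ŋ]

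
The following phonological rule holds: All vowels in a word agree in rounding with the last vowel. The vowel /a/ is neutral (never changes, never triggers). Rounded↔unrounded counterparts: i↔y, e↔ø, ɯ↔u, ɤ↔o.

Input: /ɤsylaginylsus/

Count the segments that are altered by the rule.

/ɤ/ harmonizes with /u/ ([+round]) → [o]
/i/ harmonizes with /u/ ([+round]) → [y]
2 segments change.

2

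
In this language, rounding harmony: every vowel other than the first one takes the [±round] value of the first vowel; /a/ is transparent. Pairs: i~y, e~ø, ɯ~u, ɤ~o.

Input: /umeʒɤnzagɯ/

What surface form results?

[umøʒonzagu]

/e/ harmonizes with /u/ ([+round]) → [ø]
/ɤ/ harmonizes with /u/ ([+round]) → [o]
/ɯ/ harmonizes with /u/ ([+round]) → [u]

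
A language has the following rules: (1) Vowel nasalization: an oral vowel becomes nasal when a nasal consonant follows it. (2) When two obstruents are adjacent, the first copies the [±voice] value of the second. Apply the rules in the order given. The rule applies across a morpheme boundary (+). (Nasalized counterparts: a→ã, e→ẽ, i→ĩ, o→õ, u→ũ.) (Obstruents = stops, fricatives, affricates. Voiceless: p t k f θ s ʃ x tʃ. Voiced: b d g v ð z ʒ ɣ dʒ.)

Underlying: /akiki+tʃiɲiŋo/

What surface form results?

[akiki+tʃĩɲĩŋo]

Rule 1: /i/ before nasal /ɲ/ → [ĩ]
Rule 1: /i/ before nasal /ŋ/ → [ĩ]
After rule 1: akiki+tʃĩɲĩŋo
Rule 2: no segment meets the rule's conditions; no change.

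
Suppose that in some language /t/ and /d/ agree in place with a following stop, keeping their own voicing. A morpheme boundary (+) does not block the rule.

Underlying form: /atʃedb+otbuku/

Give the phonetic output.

[atʃebb+opbuku]

/d/ before /b/ (labial) → [b]
/t/ before /b/ (labial) → [p]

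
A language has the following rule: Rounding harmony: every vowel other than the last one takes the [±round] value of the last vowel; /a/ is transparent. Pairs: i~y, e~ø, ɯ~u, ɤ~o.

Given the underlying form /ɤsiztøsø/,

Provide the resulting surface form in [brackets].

/ɤ/ harmonizes with /ø/ ([+round]) → [o]
/i/ harmonizes with /ø/ ([+round]) → [y]

[osyztøsø]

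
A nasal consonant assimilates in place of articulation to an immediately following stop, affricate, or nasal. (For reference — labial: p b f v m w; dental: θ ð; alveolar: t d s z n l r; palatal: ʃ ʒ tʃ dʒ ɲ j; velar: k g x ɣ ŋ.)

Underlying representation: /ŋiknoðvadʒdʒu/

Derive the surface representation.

no segment meets the rule's conditions; no change.

[ŋiknoðvadʒdʒu]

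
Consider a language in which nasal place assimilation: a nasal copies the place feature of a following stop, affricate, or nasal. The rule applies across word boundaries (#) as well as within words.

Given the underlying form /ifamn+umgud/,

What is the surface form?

[ifann+uŋgud]

/m/ before /n/ (alveolar) → [n]
/m/ before /g/ (velar) → [ŋ]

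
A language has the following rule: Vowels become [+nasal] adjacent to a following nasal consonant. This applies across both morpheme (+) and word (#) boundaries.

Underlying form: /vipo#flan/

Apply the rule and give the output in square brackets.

[vipo#flãn]

/a/ before nasal /n/ → [ã]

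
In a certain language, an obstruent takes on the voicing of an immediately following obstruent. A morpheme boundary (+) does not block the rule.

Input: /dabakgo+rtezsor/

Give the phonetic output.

/k/ before /g/ (voiced) → [g]
/z/ before /s/ (voiceless) → [s]

[dabaggo+rtessor]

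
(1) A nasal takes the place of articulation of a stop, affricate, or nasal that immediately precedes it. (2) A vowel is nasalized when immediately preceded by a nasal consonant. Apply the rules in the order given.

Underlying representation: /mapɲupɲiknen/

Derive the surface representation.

Rule 1: /ɲ/ after /p/ (labial) → [m]
Rule 1: /ɲ/ after /p/ (labial) → [m]
Rule 1: /n/ after /k/ (velar) → [ŋ]
After rule 1: mapmupmikŋen
Rule 2: /a/ after nasal /m/ → [ã]
Rule 2: /u/ after nasal /m/ → [ũ]
Rule 2: /i/ after nasal /m/ → [ĩ]
Rule 2: /e/ after nasal /ŋ/ → [ẽ]

[mãpmũpmĩkŋẽn]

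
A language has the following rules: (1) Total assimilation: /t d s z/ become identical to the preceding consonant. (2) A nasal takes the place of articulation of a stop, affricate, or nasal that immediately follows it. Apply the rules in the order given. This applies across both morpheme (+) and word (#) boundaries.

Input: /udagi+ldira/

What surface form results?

[udagi+llira]

Rule 1: /d/ after /l/ → [l] (total assimilation)
After rule 1: udagi+llira
Rule 2: no segment meets the rule's conditions; no change.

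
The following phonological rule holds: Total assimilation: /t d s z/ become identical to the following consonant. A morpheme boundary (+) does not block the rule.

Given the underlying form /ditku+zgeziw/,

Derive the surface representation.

/t/ before /k/ → [k] (total assimilation)
/z/ before /g/ → [g] (total assimilation)

[dikku+ggeziw]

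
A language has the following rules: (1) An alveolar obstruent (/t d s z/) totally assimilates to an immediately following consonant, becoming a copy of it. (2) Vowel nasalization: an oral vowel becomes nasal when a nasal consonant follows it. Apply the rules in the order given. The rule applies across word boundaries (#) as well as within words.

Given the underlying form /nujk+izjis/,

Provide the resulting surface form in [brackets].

[nujk+ijjis]

Rule 1: /z/ before /j/ → [j] (total assimilation)
After rule 1: nujk+ijjis
Rule 2: no segment meets the rule's conditions; no change.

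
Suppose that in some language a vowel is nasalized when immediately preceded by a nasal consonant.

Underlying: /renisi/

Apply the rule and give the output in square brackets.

/i/ after nasal /n/ → [ĩ]

[renĩsi]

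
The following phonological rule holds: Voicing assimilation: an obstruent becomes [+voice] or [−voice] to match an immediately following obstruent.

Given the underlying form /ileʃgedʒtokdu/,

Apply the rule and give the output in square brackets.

/ʃ/ before /g/ (voiced) → [ʒ]
/dʒ/ before /t/ (voiceless) → [tʃ]
/k/ before /d/ (voiced) → [g]

[ileʒgetʃtogdu]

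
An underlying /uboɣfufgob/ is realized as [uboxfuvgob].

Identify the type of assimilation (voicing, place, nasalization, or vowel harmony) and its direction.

voicing assimilation, regressive

/ɣ/→[x] /f/→[v].
Each target copies a feature from the following segment, so the direction is regressive.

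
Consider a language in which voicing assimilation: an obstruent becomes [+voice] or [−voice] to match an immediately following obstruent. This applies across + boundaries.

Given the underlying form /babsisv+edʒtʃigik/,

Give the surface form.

[bapsizv+etʃtʃigik]

/b/ before /s/ (voiceless) → [p]
/s/ before /v/ (voiced) → [z]
/dʒ/ before /tʃ/ (voiceless) → [tʃ]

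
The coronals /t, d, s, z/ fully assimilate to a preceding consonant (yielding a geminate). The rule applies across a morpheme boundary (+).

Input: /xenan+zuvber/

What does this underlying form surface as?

[xenan+nuvber]

/z/ after /n/ → [n] (total assimilation)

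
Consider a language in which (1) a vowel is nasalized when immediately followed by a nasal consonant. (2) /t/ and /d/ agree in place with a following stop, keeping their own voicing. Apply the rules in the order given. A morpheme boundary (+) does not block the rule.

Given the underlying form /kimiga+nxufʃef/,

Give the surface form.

Rule 1: /i/ before nasal /m/ → [ĩ]
Rule 1: /a/ before nasal /n/ → [ã]
After rule 1: kĩmigã+nxufʃef
Rule 2: no segment meets the rule's conditions; no change.

[kĩmigã+nxufʃef]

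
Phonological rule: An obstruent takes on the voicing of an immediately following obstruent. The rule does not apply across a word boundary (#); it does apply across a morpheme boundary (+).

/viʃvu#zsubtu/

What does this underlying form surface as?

[viʒvu#ssuptu]

/ʃ/ before /v/ (voiced) → [ʒ]
/z/ before /s/ (voiceless) → [s]
/b/ before /t/ (voiceless) → [p]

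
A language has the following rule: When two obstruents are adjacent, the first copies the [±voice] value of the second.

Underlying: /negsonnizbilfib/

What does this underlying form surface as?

[neksonnizbilfib]

/g/ before /s/ (voiceless) → [k]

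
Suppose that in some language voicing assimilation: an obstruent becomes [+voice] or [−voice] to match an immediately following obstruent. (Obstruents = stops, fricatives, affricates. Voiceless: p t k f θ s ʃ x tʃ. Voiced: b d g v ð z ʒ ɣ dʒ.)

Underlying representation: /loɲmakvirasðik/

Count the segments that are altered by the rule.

2

/k/ before /v/ (voiced) → [g]
/s/ before /ð/ (voiced) → [z]
2 segments change.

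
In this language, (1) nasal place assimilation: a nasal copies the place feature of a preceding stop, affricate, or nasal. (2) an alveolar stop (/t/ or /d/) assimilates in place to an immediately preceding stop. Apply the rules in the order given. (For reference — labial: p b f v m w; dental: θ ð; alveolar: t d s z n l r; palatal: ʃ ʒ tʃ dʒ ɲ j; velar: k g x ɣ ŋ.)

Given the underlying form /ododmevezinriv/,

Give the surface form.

[ododnevezinriv]

Rule 1: /m/ after /d/ (alveolar) → [n]
After rule 1: ododnevezinriv
Rule 2: no segment meets the rule's conditions; no change.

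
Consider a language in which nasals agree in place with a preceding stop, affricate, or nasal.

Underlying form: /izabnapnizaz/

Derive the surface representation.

[izabmapmizaz]

/n/ after /b/ (labial) → [m]
/n/ after /p/ (labial) → [m]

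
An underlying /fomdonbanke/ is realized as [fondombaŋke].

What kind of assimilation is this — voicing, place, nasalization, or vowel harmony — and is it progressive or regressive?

place assimilation, regressive

/m/→[n] /n/→[m] /n/→[ŋ].
Each target copies a feature from the following segment, so the direction is regressive.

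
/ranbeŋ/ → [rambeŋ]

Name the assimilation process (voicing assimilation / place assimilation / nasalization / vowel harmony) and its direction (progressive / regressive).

/n/→[m].
Each target copies a feature from the following segment, so the direction is regressive.

place assimilation, regressive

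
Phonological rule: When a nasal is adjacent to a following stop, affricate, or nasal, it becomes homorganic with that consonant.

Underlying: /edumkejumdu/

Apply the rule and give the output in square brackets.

/m/ before /k/ (velar) → [ŋ]
/m/ before /d/ (alveolar) → [n]

[eduŋkejundu]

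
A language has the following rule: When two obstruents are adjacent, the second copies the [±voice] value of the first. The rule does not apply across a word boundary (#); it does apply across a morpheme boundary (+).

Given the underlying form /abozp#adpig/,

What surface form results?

/p/ after /z/ (voiced) → [b]
/p/ after /d/ (voiced) → [b]

[abozb#adbig]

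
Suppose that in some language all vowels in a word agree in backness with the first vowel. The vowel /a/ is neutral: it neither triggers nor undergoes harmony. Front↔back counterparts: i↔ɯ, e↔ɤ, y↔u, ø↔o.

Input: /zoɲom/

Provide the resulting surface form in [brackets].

[zoɲom]

no segment meets the rule's conditions; no change.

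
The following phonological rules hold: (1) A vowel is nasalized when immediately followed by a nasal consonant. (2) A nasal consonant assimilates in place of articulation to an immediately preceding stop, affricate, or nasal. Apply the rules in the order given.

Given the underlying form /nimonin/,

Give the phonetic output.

[nĩmõnĩn]

Rule 1: /i/ before nasal /m/ → [ĩ]
Rule 1: /o/ before nasal /n/ → [õ]
Rule 1: /i/ before nasal /n/ → [ĩ]
After rule 1: nĩmõnĩn
Rule 2: no segment meets the rule's conditions; no change.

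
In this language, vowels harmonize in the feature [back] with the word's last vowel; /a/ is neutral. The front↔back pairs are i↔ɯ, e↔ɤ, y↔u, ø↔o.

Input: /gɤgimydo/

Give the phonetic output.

[gɤgɯmudo]

/i/ harmonizes with /o/ ([+back]) → [ɯ]
/y/ harmonizes with /o/ ([+back]) → [u]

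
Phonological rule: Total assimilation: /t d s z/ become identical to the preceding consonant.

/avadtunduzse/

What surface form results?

/t/ after /d/ → [d] (total assimilation)
/d/ after /n/ → [n] (total assimilation)
/s/ after /z/ → [z] (total assimilation)

[avaddunnuzze]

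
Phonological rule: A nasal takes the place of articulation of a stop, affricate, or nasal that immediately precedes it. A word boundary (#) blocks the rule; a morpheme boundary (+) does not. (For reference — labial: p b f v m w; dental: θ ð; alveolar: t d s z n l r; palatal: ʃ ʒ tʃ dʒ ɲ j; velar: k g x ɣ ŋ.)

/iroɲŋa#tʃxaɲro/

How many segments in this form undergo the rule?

/ŋ/ after /ɲ/ (palatal) → [ɲ]
1 segment changes.

1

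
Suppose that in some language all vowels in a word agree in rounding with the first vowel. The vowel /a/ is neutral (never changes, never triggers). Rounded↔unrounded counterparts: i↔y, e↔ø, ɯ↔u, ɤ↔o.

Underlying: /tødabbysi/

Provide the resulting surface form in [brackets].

[tødabbysy]

/i/ harmonizes with /ø/ ([+round]) → [y]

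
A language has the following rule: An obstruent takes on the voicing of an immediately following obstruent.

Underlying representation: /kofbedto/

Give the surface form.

[kovbetto]

/f/ before /b/ (voiced) → [v]
/d/ before /t/ (voiceless) → [t]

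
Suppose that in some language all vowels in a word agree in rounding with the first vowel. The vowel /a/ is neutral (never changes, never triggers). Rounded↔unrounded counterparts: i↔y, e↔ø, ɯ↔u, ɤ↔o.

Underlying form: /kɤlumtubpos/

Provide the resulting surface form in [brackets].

/u/ harmonizes with /ɤ/ ([-round]) → [ɯ]
/u/ harmonizes with /ɤ/ ([-round]) → [ɯ]
/o/ harmonizes with /ɤ/ ([-round]) → [ɤ]

[kɤlɯmtɯbpɤs]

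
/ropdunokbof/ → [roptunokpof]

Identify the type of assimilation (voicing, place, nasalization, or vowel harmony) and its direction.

/d/→[t] /b/→[p].
Each target copies a feature from the preceding segment, so the direction is progressive.

voicing assimilation, progressive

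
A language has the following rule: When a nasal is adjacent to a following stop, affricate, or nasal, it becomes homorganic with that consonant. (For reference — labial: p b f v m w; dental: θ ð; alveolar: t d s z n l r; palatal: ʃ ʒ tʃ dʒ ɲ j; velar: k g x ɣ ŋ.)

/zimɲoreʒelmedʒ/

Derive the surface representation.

/m/ before /ɲ/ (palatal) → [ɲ]

[ziɲɲoreʒelmedʒ]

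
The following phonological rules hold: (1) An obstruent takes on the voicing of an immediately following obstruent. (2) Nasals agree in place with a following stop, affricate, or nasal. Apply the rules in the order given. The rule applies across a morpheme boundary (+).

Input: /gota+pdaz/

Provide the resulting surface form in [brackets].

[gota+bdaz]

Rule 1: /p/ before /d/ (voiced) → [b]
After rule 1: gota+bdaz
Rule 2: no segment meets the rule's conditions; no change.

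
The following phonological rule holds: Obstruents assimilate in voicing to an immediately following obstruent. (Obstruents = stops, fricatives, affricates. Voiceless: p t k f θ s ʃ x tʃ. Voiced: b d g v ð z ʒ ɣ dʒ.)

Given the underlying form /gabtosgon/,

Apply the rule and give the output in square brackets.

/b/ before /t/ (voiceless) → [p]
/s/ before /g/ (voiced) → [z]

[gaptozgon]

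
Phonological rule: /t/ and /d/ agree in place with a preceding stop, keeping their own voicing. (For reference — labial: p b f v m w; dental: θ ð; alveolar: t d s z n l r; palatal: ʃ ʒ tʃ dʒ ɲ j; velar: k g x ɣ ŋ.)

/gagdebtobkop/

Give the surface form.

[gaggebpobkop]

/d/ after /g/ (velar) → [g]
/t/ after /b/ (labial) → [p]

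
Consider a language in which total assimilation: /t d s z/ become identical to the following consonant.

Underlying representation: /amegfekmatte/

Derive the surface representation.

[amegfekmatte]

no segment meets the rule's conditions; no change.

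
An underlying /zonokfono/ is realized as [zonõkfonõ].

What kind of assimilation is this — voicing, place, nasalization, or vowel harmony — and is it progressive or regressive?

/o/→[õ] /o/→[õ].
Each target copies a feature from the preceding segment, so the direction is progressive.

nasalization, progressive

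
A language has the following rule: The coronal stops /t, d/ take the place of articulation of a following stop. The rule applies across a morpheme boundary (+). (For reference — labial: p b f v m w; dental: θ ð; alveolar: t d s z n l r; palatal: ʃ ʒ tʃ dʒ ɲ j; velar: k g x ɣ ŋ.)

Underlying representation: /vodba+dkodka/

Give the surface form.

/d/ before /b/ (labial) → [b]
/d/ before /k/ (velar) → [g]
/d/ before /k/ (velar) → [g]

[vobba+gkogka]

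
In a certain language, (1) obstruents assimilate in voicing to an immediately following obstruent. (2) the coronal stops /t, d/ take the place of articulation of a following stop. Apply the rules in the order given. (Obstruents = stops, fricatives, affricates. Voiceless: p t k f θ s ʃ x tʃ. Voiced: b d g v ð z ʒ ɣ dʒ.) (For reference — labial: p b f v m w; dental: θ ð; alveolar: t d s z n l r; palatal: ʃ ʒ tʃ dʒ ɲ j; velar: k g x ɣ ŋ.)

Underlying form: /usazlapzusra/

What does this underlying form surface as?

[usazlabzusra]

Rule 1: /p/ before /z/ (voiced) → [b]
After rule 1: usazlabzusra
Rule 2: no segment meets the rule's conditions; no change.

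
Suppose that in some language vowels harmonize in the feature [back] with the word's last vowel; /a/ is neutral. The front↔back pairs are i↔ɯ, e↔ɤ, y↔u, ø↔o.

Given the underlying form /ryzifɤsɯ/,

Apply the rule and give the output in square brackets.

/y/ harmonizes with /ɯ/ ([+back]) → [u]
/i/ harmonizes with /ɯ/ ([+back]) → [ɯ]

[ruzɯfɤsɯ]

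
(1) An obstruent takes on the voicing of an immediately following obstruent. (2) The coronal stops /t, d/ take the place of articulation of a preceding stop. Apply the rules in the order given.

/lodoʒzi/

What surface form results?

[lodoʒzi]

Rule 1: no segment meets the rule's conditions; no change.
After rule 1: lodoʒzi
Rule 2: no segment meets the rule's conditions; no change.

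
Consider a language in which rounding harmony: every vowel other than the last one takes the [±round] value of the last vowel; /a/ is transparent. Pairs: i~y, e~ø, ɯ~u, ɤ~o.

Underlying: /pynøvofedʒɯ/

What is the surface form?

[pinevɤfedʒɯ]

/y/ harmonizes with /ɯ/ ([-round]) → [i]
/ø/ harmonizes with /ɯ/ ([-round]) → [e]
/o/ harmonizes with /ɯ/ ([-round]) → [ɤ]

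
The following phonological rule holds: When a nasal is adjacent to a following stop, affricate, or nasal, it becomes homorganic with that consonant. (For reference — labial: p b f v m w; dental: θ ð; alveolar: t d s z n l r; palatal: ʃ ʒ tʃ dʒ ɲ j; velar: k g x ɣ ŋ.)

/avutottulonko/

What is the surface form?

[avutottuloŋko]

/n/ before /k/ (velar) → [ŋ]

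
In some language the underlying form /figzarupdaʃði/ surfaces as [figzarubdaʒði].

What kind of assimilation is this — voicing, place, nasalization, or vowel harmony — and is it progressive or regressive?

/p/→[b] /ʃ/→[ʒ].
Each target copies a feature from the following segment, so the direction is regressive.

voicing assimilation, regressive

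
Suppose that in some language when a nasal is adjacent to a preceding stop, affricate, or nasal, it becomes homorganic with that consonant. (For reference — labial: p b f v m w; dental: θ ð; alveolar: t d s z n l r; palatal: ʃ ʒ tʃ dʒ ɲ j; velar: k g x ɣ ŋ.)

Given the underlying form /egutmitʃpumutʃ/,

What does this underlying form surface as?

/m/ after /t/ (alveolar) → [n]

[egutnitʃpumutʃ]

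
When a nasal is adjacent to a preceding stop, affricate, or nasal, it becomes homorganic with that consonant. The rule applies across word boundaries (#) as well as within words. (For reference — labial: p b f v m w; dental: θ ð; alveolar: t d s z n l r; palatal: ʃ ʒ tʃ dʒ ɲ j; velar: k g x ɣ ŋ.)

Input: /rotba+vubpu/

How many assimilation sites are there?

No segment meets the rule's conditions.

0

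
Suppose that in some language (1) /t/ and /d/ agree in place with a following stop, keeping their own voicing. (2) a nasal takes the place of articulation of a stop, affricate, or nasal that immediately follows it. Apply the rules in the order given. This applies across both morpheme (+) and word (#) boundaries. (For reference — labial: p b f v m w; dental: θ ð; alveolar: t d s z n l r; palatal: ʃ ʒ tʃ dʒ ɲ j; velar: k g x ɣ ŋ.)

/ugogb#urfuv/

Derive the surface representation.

Rule 1: no segment meets the rule's conditions; no change.
After rule 1: ugogb#urfuv
Rule 2: no segment meets the rule's conditions; no change.

[ugogb#urfuv]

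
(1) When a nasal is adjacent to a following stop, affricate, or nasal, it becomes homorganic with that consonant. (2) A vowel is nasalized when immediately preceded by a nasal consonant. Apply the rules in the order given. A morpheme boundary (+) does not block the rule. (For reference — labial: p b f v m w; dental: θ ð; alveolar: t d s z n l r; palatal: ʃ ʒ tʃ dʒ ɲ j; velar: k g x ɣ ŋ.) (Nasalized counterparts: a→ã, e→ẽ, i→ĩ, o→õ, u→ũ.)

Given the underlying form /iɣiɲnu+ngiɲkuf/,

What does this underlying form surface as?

Rule 1: /ɲ/ before /n/ (alveolar) → [n]
Rule 1: /n/ before /g/ (velar) → [ŋ]
Rule 1: /ɲ/ before /k/ (velar) → [ŋ]
After rule 1: iɣinnu+ŋgiŋkuf
Rule 2: /u/ after nasal /n/ → [ũ]

[iɣinnũ+ŋgiŋkuf]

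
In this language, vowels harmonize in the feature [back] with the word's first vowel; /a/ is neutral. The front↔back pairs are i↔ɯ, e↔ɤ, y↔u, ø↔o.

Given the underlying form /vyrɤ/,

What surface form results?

[vyre]

/ɤ/ harmonizes with /y/ ([-back]) → [e]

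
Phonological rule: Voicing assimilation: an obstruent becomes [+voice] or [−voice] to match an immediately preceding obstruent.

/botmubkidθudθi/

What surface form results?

/k/ after /b/ (voiced) → [g]
/θ/ after /d/ (voiced) → [ð]
/θ/ after /d/ (voiced) → [ð]

[botmubgidðudði]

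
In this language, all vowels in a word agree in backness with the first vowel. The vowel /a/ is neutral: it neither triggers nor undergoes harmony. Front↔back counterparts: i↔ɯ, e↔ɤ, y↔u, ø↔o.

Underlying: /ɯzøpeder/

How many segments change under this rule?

/ø/ harmonizes with /ɯ/ ([+back]) → [o]
/e/ harmonizes with /ɯ/ ([+back]) → [ɤ]
/e/ harmonizes with /ɯ/ ([+back]) → [ɤ]
3 segments change.

3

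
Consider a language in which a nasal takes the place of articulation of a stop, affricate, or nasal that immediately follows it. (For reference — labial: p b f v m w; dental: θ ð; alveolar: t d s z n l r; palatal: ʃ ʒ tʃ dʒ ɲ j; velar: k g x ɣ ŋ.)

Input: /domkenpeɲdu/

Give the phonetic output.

/m/ before /k/ (velar) → [ŋ]
/n/ before /p/ (labial) → [m]
/ɲ/ before /d/ (alveolar) → [n]

[doŋkempendu]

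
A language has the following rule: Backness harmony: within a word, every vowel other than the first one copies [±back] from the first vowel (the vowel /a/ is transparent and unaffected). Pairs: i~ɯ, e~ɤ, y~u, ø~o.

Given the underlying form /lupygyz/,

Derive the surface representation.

/y/ harmonizes with /u/ ([+back]) → [u]
/y/ harmonizes with /u/ ([+back]) → [u]

[lupuguz]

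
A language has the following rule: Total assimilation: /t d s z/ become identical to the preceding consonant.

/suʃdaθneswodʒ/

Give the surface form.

[suʃʃaθneswodʒ]

/d/ after /ʃ/ → [ʃ] (total assimilation)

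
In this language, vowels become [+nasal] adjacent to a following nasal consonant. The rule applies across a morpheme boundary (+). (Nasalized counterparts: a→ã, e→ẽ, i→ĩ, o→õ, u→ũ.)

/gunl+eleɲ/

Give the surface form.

[gũnl+elẽɲ]

/u/ before nasal /n/ → [ũ]
/e/ before nasal /ɲ/ → [ẽ]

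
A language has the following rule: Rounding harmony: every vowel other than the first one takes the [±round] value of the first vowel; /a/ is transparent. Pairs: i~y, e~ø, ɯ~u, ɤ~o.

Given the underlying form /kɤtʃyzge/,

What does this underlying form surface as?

[kɤtʃizge]

/y/ harmonizes with /ɤ/ ([-round]) → [i]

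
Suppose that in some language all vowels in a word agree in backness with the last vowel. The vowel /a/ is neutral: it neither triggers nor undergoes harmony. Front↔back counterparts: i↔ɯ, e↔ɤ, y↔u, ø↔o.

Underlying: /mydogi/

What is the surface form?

[mydøgi]

/o/ harmonizes with /i/ ([-back]) → [ø]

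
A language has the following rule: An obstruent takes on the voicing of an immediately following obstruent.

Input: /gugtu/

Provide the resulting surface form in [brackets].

/g/ before /t/ (voiceless) → [k]

[guktu]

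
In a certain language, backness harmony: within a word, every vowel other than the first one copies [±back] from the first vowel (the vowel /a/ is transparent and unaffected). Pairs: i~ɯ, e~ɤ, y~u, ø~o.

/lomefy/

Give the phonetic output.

[lomɤfu]

/e/ harmonizes with /o/ ([+back]) → [ɤ]
/y/ harmonizes with /o/ ([+back]) → [u]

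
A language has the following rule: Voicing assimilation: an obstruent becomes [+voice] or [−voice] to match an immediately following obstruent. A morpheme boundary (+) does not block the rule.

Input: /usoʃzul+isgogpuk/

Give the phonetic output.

/ʃ/ before /z/ (voiced) → [ʒ]
/s/ before /g/ (voiced) → [z]
/g/ before /p/ (voiceless) → [k]

[usoʒzul+izgokpuk]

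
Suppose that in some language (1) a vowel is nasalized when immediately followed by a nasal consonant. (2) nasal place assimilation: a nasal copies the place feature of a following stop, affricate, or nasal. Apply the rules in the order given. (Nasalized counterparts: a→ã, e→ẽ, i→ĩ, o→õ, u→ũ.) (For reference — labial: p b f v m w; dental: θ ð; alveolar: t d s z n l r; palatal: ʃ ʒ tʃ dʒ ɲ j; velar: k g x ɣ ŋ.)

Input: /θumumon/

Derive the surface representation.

Rule 1: /u/ before nasal /m/ → [ũ]
Rule 1: /u/ before nasal /m/ → [ũ]
Rule 1: /o/ before nasal /n/ → [õ]
After rule 1: θũmũmõn
Rule 2: no segment meets the rule's conditions; no change.

[θũmũmõn]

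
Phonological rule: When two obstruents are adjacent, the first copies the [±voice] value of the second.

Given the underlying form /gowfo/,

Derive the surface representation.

no segment meets the rule's conditions; no change.

[gowfo]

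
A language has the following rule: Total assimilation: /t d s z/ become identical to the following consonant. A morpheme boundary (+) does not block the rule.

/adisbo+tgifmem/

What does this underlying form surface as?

/s/ before /b/ → [b] (total assimilation)
/t/ before /g/ → [g] (total assimilation)

[adibbo+ggifmem]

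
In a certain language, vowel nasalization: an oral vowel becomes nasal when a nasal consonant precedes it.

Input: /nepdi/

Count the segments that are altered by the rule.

/e/ after nasal /n/ → [ẽ]
1 segment changes.

1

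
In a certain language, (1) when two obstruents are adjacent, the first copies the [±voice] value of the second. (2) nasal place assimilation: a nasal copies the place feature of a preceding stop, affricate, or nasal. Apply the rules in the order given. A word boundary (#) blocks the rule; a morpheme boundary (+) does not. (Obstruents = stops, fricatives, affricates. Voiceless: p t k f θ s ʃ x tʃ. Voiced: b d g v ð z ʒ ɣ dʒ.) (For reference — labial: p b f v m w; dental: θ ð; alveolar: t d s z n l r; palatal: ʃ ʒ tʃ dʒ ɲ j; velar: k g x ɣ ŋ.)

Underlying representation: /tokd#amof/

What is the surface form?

[togd#amof]

Rule 1: /k/ before /d/ (voiced) → [g]
After rule 1: togd#amof
Rule 2: no segment meets the rule's conditions; no change.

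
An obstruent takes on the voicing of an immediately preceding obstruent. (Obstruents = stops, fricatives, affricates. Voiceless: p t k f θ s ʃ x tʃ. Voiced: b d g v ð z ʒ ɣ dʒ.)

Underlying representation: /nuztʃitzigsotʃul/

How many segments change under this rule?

/tʃ/ after /z/ (voiced) → [dʒ]
/z/ after /t/ (voiceless) → [s]
/s/ after /g/ (voiced) → [z]
3 segments change.

3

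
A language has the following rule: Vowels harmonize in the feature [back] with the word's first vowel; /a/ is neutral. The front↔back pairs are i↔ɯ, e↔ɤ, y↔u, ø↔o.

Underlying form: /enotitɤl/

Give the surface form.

[enøtitel]

/o/ harmonizes with /e/ ([-back]) → [ø]
/ɤ/ harmonizes with /e/ ([-back]) → [e]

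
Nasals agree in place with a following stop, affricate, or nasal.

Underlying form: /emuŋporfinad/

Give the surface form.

/ŋ/ before /p/ (labial) → [m]

[emumporfinad]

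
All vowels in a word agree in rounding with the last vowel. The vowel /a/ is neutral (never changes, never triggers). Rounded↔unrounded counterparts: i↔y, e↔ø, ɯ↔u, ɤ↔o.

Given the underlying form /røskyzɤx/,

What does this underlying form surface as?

[reskizɤx]

/ø/ harmonizes with /ɤ/ ([-round]) → [e]
/y/ harmonizes with /ɤ/ ([-round]) → [i]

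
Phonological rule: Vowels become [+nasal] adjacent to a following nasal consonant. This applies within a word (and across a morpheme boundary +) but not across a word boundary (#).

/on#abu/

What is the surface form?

/o/ before nasal /n/ → [õ]

[õn#abu]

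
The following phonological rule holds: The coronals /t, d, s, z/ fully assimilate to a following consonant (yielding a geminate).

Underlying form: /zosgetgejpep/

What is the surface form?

[zoggeggejpep]

/s/ before /g/ → [g] (total assimilation)
/t/ before /g/ → [g] (total assimilation)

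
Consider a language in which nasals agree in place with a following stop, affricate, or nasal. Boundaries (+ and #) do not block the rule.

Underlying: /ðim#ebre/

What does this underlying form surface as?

no segment meets the rule's conditions; no change.

[ðim#ebre]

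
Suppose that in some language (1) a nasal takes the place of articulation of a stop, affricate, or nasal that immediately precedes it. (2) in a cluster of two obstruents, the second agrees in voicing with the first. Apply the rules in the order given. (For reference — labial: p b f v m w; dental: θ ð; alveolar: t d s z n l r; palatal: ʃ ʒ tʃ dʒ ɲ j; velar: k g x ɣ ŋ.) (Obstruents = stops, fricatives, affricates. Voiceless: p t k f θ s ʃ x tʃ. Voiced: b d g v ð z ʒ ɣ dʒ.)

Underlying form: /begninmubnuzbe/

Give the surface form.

[begŋinnubmuzbe]

Rule 1: /n/ after /g/ (velar) → [ŋ]
Rule 1: /m/ after /n/ (alveolar) → [n]
Rule 1: /n/ after /b/ (labial) → [m]
After rule 1: begŋinnubmuzbe
Rule 2: no segment meets the rule's conditions; no change.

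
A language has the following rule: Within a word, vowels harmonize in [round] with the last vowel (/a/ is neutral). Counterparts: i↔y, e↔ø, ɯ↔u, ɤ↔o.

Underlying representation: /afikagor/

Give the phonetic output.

[afykagor]

/i/ harmonizes with /o/ ([+round]) → [y]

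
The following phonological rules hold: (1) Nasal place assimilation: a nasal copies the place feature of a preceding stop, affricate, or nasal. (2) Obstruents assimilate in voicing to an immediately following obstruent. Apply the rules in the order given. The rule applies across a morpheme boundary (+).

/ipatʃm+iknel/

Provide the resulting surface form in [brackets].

Rule 1: /m/ after /tʃ/ (palatal) → [ɲ]
Rule 1: /n/ after /k/ (velar) → [ŋ]
After rule 1: ipatʃɲ+ikŋel
Rule 2: no segment meets the rule's conditions; no change.

[ipatʃɲ+ikŋel]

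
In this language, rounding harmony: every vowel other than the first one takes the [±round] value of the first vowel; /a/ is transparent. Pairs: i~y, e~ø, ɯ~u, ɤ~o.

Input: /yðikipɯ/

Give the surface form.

[yðykypu]

/i/ harmonizes with /y/ ([+round]) → [y]
/i/ harmonizes with /y/ ([+round]) → [y]
/ɯ/ harmonizes with /y/ ([+round]) → [u]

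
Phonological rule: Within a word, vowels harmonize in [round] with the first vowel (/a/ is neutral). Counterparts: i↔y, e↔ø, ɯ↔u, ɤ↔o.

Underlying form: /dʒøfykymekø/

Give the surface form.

[dʒøfykymøkø]

/e/ harmonizes with /ø/ ([+round]) → [ø]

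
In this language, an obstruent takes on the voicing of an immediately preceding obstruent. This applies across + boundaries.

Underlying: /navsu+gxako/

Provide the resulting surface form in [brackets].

/s/ after /v/ (voiced) → [z]
/x/ after /g/ (voiced) → [ɣ]

[navzu+gɣako]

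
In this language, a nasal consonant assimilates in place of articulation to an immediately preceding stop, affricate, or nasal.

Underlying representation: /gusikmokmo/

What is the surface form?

/m/ after /k/ (velar) → [ŋ]
/m/ after /k/ (velar) → [ŋ]

[gusikŋokŋo]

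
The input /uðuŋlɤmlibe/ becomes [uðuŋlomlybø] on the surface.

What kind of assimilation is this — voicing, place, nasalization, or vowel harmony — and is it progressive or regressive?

vowel harmony, progressive

/ɤ/→[o] /i/→[y] /e/→[ø].
Vowels agree with the first vowel, so the harmony is progressive.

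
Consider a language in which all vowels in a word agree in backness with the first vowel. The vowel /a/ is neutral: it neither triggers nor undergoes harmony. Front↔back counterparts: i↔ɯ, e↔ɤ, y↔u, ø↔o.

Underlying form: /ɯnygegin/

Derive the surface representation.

/y/ harmonizes with /ɯ/ ([+back]) → [u]
/e/ harmonizes with /ɯ/ ([+back]) → [ɤ]
/i/ harmonizes with /ɯ/ ([+back]) → [ɯ]

[ɯnugɤgɯn]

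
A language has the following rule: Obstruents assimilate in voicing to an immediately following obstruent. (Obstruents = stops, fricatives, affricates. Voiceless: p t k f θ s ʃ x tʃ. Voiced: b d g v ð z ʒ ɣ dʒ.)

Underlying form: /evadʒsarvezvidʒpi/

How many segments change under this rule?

2

/dʒ/ before /s/ (voiceless) → [tʃ]
/dʒ/ before /p/ (voiceless) → [tʃ]
2 segments change.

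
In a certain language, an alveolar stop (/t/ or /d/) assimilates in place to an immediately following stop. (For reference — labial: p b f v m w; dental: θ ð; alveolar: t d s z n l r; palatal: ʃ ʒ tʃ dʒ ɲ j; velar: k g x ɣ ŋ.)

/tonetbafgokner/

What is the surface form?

/t/ before /b/ (labial) → [p]

[tonepbafgokner]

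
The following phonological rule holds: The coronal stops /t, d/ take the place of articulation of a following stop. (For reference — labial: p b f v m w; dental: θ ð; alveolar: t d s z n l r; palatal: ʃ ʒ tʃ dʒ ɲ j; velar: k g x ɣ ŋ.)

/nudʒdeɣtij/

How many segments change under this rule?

0

No segment meets the rule's conditions.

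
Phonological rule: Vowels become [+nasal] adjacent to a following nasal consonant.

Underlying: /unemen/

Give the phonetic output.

[ũnẽmẽn]

/u/ before nasal /n/ → [ũ]
/e/ before nasal /m/ → [ẽ]
/e/ before nasal /n/ → [ẽ]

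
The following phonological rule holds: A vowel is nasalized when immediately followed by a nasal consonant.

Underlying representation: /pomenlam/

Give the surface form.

[põmẽnlãm]

/o/ before nasal /m/ → [õ]
/e/ before nasal /n/ → [ẽ]
/a/ before nasal /m/ → [ã]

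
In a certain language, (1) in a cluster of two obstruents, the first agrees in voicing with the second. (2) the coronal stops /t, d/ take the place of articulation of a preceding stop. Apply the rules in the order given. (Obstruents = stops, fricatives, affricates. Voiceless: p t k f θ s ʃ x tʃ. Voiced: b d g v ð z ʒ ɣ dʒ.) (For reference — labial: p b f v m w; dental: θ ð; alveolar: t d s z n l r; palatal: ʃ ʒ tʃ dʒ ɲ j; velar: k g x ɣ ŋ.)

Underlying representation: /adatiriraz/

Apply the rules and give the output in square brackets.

[adatiriraz]

Rule 1: no segment meets the rule's conditions; no change.
After rule 1: adatiriraz
Rule 2: no segment meets the rule's conditions; no change.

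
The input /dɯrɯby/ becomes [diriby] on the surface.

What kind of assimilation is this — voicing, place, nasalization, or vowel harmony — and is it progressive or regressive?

vowel harmony, regressive

/ɯ/→[i] /ɯ/→[i].
Vowels agree with the last vowel, so the harmony is regressive.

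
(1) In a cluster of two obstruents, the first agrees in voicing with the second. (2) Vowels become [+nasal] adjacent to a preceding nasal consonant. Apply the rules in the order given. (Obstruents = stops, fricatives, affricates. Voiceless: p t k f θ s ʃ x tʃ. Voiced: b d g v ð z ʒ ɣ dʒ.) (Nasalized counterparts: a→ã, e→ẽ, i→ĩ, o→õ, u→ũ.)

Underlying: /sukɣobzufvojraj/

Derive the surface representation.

Rule 1: /k/ before /ɣ/ (voiced) → [g]
Rule 1: /f/ before /v/ (voiced) → [v]
After rule 1: sugɣobzuvvojraj
Rule 2: no segment meets the rule's conditions; no change.

[sugɣobzuvvojraj]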